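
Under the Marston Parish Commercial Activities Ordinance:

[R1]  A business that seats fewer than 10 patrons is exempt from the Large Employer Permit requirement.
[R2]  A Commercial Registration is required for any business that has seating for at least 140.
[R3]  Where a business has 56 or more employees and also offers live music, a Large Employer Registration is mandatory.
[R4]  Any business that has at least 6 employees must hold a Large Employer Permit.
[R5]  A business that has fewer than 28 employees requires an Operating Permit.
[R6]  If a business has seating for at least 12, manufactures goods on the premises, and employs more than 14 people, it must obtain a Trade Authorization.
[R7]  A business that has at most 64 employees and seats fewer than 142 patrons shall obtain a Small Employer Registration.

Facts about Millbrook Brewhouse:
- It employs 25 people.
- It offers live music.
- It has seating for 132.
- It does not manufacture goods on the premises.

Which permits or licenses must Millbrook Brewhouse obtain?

[R1] seating 132 ≥ 10 → Large Employer Permit exemption does not apply.
[R2] seating 132 < 140 → Commercial Registration not required.
[R3] employees 25 < 56; offers live music → Large Employer Registration not required.
[R4] employees 25 ≥ 6 → Large Employer Permit required.
[R5] employees 25 < 28 → Operating Permit required.
[R6] seating 132 ≥ 12; does not manufacture goods on the premises; employees 25 > 14 → Trade Authorization not required.
[R7] employees 25 ≤ 64; seating 132 < 142 → Small Employer Registration required.

Large Employer Permit, Operating Permit, Small Employer Registration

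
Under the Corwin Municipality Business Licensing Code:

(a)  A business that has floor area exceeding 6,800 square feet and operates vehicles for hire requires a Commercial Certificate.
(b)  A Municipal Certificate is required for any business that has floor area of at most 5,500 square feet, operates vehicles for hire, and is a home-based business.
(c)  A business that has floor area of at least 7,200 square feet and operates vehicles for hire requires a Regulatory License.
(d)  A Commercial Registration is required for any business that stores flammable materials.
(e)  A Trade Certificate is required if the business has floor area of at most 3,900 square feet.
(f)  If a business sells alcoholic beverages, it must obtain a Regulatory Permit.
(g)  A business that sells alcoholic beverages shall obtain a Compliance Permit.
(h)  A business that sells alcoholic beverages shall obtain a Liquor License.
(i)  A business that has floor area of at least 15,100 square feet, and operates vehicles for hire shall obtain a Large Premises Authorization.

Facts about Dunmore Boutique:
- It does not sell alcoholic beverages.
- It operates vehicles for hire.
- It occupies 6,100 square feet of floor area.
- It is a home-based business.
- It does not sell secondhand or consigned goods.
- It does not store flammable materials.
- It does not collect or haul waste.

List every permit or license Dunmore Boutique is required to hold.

None

(a) floor area 6,100 square feet ≤ 6,800 square feet; operates vehicles for hire → Commercial Certificate not required.
(b) floor area 6,100 square feet > 5,500 square feet; operates vehicles for hire; is a home-based business → Municipal Certificate not required.
(c) floor area 6,100 square feet < 7,200 square feet; operates vehicles for hire → Regulatory License not required.
(d) does not store flammable materials → Commercial Registration not required.
(e) floor area 6,100 square feet > 3,900 square feet → Trade Certificate not required.
(f) does not sell alcoholic beverages → Regulatory Permit not required.
(g) does not sell alcoholic beverages → Compliance Permit not required.
(h) does not sell alcoholic beverages → Liquor License not required.
(i) floor area 6,100 square feet < 15,100 square feet; operates vehicles for hire → Large Premises Authorization not required.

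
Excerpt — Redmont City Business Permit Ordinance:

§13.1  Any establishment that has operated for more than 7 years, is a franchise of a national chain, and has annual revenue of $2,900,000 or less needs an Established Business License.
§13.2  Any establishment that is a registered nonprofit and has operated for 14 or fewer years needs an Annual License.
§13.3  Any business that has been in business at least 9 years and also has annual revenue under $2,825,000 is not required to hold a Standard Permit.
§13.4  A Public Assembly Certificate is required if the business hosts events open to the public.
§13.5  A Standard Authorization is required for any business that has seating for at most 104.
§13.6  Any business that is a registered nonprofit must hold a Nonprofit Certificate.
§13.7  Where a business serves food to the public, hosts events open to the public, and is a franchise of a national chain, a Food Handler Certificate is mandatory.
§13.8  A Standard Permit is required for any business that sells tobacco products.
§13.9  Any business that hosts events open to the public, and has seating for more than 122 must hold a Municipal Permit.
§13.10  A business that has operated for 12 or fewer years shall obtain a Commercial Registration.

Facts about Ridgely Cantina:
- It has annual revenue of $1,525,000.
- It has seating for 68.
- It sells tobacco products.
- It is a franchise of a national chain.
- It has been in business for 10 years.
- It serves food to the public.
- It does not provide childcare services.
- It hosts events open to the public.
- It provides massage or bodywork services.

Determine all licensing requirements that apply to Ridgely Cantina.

§13.1 years in business 10 > 7; is a franchise of a national chain; revenue $1,525,000 ≤ $2,900,000 → Established Business License required.
§13.2 is a franchise of a national chain (not: is a registered nonprofit); years in business 10 ≤ 14 → Annual License not required.
§13.3 years in business 10 ≥ 9; revenue $1,525,000 < $2,825,000 → exempt from Standard Permit.
§13.4 hosts events open to the public → Public Assembly Certificate required.
§13.5 seating 68 ≤ 104 → Standard Authorization required.
§13.6 is a franchise of a national chain (not: is a registered nonprofit) → Nonprofit Certificate not required.
§13.7 serves food to the public; hosts events open to the public; is a franchise of a national chain → Food Handler Certificate required.
§13.8 sells tobacco products → Standard Permit required.
§13.9 hosts events open to the public; seating 68 ≤ 122 → Municipal Permit not required.
§13.10 years in business 10 ≤ 12 → Commercial Registration required.

Commercial Registration, Established Business License, Food Handler Certificate, Public Assembly Certificate, Standard Authorization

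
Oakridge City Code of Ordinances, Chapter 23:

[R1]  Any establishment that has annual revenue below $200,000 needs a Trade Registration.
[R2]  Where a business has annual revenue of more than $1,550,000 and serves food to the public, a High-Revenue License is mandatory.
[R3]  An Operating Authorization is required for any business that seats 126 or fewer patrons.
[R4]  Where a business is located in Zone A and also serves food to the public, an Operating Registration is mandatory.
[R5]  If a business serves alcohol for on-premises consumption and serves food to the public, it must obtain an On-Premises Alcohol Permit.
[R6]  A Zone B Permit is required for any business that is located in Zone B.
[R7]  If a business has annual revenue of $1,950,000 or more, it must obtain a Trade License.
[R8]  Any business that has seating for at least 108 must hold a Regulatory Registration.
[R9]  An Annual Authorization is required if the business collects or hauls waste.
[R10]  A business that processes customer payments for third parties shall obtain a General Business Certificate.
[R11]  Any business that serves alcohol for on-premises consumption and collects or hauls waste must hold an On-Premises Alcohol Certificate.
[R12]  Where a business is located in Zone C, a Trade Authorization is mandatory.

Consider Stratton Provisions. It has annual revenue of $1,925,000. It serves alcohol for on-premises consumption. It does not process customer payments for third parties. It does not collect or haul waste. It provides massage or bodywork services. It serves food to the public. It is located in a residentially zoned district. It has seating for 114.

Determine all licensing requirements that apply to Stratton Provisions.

[R1] revenue $1,925,000 ≥ $200,000 → Trade Registration not required.
[R2] revenue $1,925,000 > $1,550,000; serves food to the public → High-Revenue License required.
[R3] seating 114 ≤ 126 → Operating Authorization required.
[R4] is located in a residentially zoned district (not: is located in Zone A); serves food to the public → Operating Registration not required.
[R5] serves alcohol for on-premises consumption; serves food to the public → On-Premises Alcohol Permit required.
[R6] is located in a residentially zoned district (not: is located in Zone B) → Zone B Permit not required.
[R7] revenue $1,925,000 < $1,950,000 → Trade License not required.
[R8] seating 114 ≥ 108 → Regulatory Registration required.
[R9] does not collect or haul waste → Annual Authorization not required.
[R10] does not process customer payments for third parties → General Business Certificate not required.
[R11] serves alcohol for on-premises consumption; does not collect or haul waste → On-Premises Alcohol Certificate not required.
[R12] is located in a residentially zoned district (not: is located in Zone C) → Trade Authorization not required.

High-Revenue License, On-Premises Alcohol Permit, Operating Authorization, Regulatory Registration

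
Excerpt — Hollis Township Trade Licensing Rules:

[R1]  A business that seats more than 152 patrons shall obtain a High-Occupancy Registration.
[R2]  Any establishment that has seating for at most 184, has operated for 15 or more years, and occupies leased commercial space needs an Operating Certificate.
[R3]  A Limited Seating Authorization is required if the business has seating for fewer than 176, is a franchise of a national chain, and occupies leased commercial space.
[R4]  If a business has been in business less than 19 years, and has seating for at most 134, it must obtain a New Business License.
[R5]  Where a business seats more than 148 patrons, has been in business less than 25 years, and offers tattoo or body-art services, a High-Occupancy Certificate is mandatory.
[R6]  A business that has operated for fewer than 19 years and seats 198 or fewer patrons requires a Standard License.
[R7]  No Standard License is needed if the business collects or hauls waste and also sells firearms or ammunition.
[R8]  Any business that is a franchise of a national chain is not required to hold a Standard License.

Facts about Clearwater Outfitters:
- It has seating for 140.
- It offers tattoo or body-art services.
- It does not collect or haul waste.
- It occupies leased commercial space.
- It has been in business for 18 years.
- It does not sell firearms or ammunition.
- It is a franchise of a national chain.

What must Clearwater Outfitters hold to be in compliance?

Limited Seating Authorization, Operating Certificate

[R1] seating 140 ≤ 152 → High-Occupancy Registration not required.
[R2] seating 140 ≤ 184; years in business 18 ≥ 15; occupies leased commercial space → Operating Certificate required.
[R3] seating 140 < 176; is a franchise of a national chain; occupies leased commercial space → Limited Seating Authorization required.
[R4] years in business 18 < 19; seating 140 > 134 → New Business License not required.
[R5] seating 140 ≤ 148; years in business 18 < 25; offers tattoo or body-art services → High-Occupancy Certificate not required.
[R6] years in business 18 < 19; seating 140 ≤ 198 → Standard License required.
[R7] does not collect or haul waste; does not sell firearms or ammunition → Standard License exemption does not apply.
[R8] is a franchise of a national chain → exempt from Standard License.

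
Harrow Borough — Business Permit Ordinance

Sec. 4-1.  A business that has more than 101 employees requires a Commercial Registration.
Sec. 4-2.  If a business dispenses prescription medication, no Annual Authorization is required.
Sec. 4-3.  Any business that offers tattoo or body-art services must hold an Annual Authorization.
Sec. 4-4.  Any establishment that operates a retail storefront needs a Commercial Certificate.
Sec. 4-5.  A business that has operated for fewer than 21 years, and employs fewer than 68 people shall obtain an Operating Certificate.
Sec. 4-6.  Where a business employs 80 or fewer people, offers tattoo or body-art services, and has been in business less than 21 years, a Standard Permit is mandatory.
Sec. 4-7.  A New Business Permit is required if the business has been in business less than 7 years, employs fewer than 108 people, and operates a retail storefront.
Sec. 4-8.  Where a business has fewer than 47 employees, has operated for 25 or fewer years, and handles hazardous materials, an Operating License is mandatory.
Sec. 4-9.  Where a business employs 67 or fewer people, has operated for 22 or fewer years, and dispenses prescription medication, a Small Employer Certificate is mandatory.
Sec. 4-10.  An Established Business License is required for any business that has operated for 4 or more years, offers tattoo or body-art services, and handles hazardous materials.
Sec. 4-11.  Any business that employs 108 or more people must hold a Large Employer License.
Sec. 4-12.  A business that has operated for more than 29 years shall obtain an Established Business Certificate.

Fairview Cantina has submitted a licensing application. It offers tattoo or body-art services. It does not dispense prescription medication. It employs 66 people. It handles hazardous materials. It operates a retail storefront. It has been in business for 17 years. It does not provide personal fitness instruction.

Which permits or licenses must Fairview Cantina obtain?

Annual Authorization, Commercial Certificate, Established Business License, Operating Certificate, Standard Permit

Sec. 4-1. employees 66 ≤ 101 → Commercial Registration not required.
Sec. 4-2. does not dispense prescription medication → Annual Authorization exemption does not apply.
Sec. 4-3. offers tattoo or body-art services → Annual Authorization required.
Sec. 4-4. operates a retail storefront → Commercial Certificate required.
Sec. 4-5. years in business 17 < 21; employees 66 < 68 → Operating Certificate required.
Sec. 4-6. employees 66 ≤ 80; offers tattoo or body-art services; years in business 17 < 21 → Standard Permit required.
Sec. 4-7. years in business 17 ≥ 7; employees 66 < 108; operates a retail storefront → New Business Permit not required.
Sec. 4-8. employees 66 ≥ 47; years in business 17 ≤ 25; handles hazardous materials → Operating License not required.
Sec. 4-9. employees 66 ≤ 67; years in business 17 ≤ 22; does not dispense prescription medication → Small Employer Certificate not required.
Sec. 4-10. years in business 17 ≥ 4; offers tattoo or body-art services; handles hazardous materials → Established Business License required.
Sec. 4-11. employees 66 < 108 → Large Employer License not required.
Sec. 4-12. years in business 17 ≤ 29 → Established Business Certificate not required.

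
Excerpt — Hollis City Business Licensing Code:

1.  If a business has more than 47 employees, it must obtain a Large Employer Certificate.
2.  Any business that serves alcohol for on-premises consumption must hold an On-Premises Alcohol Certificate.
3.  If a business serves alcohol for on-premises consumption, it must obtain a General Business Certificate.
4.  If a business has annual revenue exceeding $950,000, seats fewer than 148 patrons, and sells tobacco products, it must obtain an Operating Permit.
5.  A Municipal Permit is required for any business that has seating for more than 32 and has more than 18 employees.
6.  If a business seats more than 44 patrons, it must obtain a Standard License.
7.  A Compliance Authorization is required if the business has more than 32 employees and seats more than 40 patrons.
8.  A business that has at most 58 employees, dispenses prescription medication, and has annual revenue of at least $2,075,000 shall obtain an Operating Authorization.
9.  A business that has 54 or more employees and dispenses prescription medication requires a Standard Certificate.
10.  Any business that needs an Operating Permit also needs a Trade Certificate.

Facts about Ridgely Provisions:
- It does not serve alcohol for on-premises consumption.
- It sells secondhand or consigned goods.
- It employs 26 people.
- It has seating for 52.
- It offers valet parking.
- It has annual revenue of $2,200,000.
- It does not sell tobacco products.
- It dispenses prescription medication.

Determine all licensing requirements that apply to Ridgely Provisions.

Municipal Permit, Operating Authorization, Standard License

1. employees 26 ≤ 47 → Large Employer Certificate not required.
2. does not serve alcohol for on-premises consumption → On-Premises Alcohol Certificate not required.
3. does not serve alcohol for on-premises consumption → General Business Certificate not required.
4. revenue $2,200,000 > $950,000; seating 52 < 148; does not sell tobacco products → Operating Permit not required.
5. seating 52 > 32; employees 26 > 18 → Municipal Permit required.
6. seating 52 > 44 → Standard License required.
7. employees 26 ≤ 32; seating 52 > 40 → Compliance Authorization not required.
8. employees 26 ≤ 58; dispenses prescription medication; revenue $2,200,000 ≥ $2,075,000 → Operating Authorization required.
9. employees 26 < 54; dispenses prescription medication → Standard Certificate not required.
10. Operating Permit is not required → no effect.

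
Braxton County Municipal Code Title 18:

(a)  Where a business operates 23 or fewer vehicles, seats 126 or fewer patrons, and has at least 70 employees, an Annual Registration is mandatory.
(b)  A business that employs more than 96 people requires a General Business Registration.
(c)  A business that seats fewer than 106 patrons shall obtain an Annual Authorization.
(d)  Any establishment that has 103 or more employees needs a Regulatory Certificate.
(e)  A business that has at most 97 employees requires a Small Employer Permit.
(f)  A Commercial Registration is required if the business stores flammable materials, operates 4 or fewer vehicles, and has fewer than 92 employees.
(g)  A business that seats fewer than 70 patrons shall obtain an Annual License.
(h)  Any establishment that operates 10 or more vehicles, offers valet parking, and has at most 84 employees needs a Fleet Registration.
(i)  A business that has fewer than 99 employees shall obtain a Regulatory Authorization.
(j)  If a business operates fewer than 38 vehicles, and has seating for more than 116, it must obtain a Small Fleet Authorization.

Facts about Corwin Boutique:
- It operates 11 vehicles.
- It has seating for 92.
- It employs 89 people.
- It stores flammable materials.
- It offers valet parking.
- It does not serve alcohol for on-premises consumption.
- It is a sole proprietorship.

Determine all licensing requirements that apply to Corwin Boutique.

Annual Authorization, Annual Registration, Regulatory Authorization, Small Employer Permit

(a) vehicles 11 ≤ 23; seating 92 ≤ 126; employees 89 ≥ 70 → Annual Registration required.
(b) employees 89 ≤ 96 → General Business Registration not required.
(c) seating 92 < 106 → Annual Authorization required.
(d) employees 89 < 103 → Regulatory Certificate not required.
(e) employees 89 ≤ 97 → Small Employer Permit required.
(f) stores flammable materials; vehicles 11 > 4; employees 89 < 92 → Commercial Registration not required.
(g) seating 92 ≥ 70 → Annual License not required.
(h) vehicles 11 ≥ 10; offers valet parking; employees 89 > 84 → Fleet Registration not required.
(i) employees 89 < 99 → Regulatory Authorization required.
(j) vehicles 11 < 38; seating 92 ≤ 116 → Small Fleet Authorization not required.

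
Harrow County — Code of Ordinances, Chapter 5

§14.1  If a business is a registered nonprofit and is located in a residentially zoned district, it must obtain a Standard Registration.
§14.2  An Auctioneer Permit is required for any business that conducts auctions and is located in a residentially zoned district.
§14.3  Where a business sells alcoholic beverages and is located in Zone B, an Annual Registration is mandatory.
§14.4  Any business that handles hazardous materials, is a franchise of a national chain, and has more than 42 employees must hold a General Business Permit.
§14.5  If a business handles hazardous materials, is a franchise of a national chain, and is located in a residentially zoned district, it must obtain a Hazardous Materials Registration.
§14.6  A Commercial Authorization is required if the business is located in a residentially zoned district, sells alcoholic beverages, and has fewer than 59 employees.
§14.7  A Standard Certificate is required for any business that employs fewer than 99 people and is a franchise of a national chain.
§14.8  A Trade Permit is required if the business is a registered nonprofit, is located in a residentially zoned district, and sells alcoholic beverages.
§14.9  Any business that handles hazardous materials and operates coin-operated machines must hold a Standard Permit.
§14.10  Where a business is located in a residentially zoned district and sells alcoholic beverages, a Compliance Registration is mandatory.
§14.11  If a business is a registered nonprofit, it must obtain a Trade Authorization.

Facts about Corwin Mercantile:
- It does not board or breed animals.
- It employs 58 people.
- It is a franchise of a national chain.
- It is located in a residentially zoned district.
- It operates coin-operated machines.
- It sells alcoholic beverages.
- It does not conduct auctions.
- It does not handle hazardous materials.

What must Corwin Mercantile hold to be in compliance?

§14.1 is a franchise of a national chain (not: is a registered nonprofit); is located in a residentially zoned district → Standard Registration not required.
§14.2 does not conduct auctions; is located in a residentially zoned district → Auctioneer Permit not required.
§14.3 sells alcoholic beverages; is located in a residentially zoned district (not: is located in Zone B) → Annual Registration not required.
§14.4 does not handle hazardous materials; is a franchise of a national chain; employees 58 > 42 → General Business Permit not required.
§14.5 does not handle hazardous materials; is a franchise of a national chain; is located in a residentially zoned district → Hazardous Materials Registration not required.
§14.6 is located in a residentially zoned district; sells alcoholic beverages; employees 58 < 59 → Commercial Authorization required.
§14.7 employees 58 < 99; is a franchise of a national chain → Standard Certificate required.
§14.8 is a franchise of a national chain (not: is a registered nonprofit); is located in a residentially zoned district; sells alcoholic beverages → Trade Permit not required.
§14.9 does not handle hazardous materials; operates coin-operated machines → Standard Permit not required.
§14.10 is located in a residentially zoned district; sells alcoholic beverages → Compliance Registration required.
§14.11 is a franchise of a national chain (not: is a registered nonprofit) → Trade Authorization not required.

Commercial Authorization, Compliance Registration, Standard Certificate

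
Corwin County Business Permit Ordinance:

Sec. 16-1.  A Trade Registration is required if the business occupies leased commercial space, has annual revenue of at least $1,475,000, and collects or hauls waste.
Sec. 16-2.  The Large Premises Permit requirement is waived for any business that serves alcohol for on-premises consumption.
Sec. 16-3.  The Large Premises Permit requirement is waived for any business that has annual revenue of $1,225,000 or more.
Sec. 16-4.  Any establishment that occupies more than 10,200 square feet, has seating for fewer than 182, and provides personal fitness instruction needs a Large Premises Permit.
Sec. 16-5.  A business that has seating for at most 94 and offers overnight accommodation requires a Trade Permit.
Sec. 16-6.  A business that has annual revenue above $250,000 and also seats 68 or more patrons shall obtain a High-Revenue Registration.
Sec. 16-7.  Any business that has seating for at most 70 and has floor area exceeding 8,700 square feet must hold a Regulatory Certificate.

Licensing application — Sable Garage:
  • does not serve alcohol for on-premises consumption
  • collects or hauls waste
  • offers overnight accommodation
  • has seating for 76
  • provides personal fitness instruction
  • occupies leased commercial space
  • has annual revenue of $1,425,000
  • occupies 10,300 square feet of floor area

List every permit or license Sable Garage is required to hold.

Sec. 16-1. occupies leased commercial space; revenue $1,425,000 < $1,475,000; collects or hauls waste → Trade Registration not required.
Sec. 16-2. does not serve alcohol for on-premises consumption → Large Premises Permit exemption does not apply.
Sec. 16-3. revenue $1,425,000 ≥ $1,225,000 → exempt from Large Premises Permit.
Sec. 16-4. floor area 10,300 square feet > 10,200 square feet; seating 76 < 182; provides personal fitness instruction → Large Premises Permit required.
Sec. 16-5. seating 76 ≤ 94; offers overnight accommodation → Trade Permit required.
Sec. 16-6. revenue $1,425,000 > $250,000; seating 76 ≥ 68 → High-Revenue Registration required.
Sec. 16-7. seating 76 > 70; floor area 10,300 square feet > 8,700 square feet → Regulatory Certificate not required.

High-Revenue Registration, Trade Permit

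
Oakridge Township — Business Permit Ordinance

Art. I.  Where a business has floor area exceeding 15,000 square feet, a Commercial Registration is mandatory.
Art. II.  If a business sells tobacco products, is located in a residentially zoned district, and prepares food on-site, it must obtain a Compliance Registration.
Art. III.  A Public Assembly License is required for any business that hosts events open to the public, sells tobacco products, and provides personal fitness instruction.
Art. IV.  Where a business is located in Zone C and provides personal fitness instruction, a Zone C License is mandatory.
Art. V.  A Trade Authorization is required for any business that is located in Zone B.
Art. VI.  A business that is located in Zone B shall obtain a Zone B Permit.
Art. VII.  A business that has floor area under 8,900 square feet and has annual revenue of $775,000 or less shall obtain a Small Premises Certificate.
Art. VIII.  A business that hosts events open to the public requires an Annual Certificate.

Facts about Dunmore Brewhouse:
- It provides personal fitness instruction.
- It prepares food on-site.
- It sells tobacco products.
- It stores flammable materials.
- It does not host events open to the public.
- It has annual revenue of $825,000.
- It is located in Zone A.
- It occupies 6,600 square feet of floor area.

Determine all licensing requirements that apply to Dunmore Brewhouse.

None

Art. I. floor area 6,600 square feet ≤ 15,000 square feet → Commercial Registration not required.
Art. II. sells tobacco products; is located in Zone A (not: is located in a residentially zoned district); prepares food on-site → Compliance Registration not required.
Art. III. does not host events open to the public; sells tobacco products; provides personal fitness instruction → Public Assembly License not required.
Art. IV. is located in Zone A (not: is located in Zone C); provides personal fitness instruction → Zone C License not required.
Art. V. is located in Zone A (not: is located in Zone B) → Trade Authorization not required.
Art. VI. is located in Zone A (not: is located in Zone B) → Zone B Permit not required.
Art. VII. floor area 6,600 square feet < 8,900 square feet; revenue $825,000 > $775,000 → Small Premises Certificate not required.
Art. VIII. does not host events open to the public → Annual Certificate not required.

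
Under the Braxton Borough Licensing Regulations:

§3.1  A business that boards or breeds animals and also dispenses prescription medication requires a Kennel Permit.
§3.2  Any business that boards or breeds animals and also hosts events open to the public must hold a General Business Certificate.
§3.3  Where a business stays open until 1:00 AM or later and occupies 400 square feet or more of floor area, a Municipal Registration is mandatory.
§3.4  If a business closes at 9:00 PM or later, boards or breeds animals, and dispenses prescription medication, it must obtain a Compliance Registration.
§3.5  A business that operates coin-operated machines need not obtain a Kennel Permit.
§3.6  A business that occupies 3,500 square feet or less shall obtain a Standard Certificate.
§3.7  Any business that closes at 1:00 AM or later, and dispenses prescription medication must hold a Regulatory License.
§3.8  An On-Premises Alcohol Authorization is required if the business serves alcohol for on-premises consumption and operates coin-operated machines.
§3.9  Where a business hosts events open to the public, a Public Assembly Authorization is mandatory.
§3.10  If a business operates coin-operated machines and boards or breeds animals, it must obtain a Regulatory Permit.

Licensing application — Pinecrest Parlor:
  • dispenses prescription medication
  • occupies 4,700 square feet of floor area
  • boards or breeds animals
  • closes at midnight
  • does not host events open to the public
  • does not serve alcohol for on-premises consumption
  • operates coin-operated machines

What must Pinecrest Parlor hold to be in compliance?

§3.1 boards or breeds animals; dispenses prescription medication → Kennel Permit required.
§3.2 boards or breeds animals; does not host events open to the public → General Business Certificate not required.
§3.3 closes midnight, at/before 1:00 AM; floor area 4,700 square feet ≥ 400 square feet → Municipal Registration not required.
§3.4 closes midnight, after 9:00 PM; boards or breeds animals; dispenses prescription medication → Compliance Registration required.
§3.5 operates coin-operated machines → exempt from Kennel Permit.
§3.6 floor area 4,700 square feet > 3,500 square feet → Standard Certificate not required.
§3.7 closes midnight, at/before 1:00 AM; dispenses prescription medication → Regulatory License not required.
§3.8 does not serve alcohol for on-premises consumption; operates coin-operated machines → On-Premises Alcohol Authorization not required.
§3.9 does not host events open to the public → Public Assembly Authorization not required.
§3.10 operates coin-operated machines; boards or breeds animals → Regulatory Permit required.

Compliance Registration, Regulatory Permit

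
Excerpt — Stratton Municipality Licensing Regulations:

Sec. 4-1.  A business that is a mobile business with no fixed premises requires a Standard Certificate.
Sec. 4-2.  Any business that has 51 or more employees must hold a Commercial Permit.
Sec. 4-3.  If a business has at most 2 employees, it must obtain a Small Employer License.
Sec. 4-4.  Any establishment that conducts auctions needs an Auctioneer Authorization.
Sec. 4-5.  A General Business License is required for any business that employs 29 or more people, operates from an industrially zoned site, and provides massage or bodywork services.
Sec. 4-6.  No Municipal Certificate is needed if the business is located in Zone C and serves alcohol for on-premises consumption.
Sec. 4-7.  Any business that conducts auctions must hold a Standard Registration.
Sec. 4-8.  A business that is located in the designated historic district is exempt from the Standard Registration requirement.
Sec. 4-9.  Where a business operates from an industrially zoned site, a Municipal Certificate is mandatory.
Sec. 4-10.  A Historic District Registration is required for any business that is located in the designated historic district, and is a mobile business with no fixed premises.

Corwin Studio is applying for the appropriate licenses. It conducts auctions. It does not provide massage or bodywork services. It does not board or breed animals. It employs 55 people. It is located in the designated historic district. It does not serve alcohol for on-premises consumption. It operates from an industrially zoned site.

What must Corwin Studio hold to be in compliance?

Sec. 4-1. operates from an industrially zoned site (not: is a mobile business with no fixed premises) → Standard Certificate not required.
Sec. 4-2. employees 55 ≥ 51 → Commercial Permit required.
Sec. 4-3. employees 55 > 2 → Small Employer License not required.
Sec. 4-4. conducts auctions → Auctioneer Authorization required.
Sec. 4-5. employees 55 ≥ 29; operates from an industrially zoned site; does not provide massage or bodywork services → General Business License not required.
Sec. 4-6. is located in the designated historic district (not: is located in Zone C); does not serve alcohol for on-premises consumption → Municipal Certificate exemption does not apply.
Sec. 4-7. conducts auctions → Standard Registration required.
Sec. 4-8. is located in the designated historic district → exempt from Standard Registration.
Sec. 4-9. operates from an industrially zoned site → Municipal Certificate required.
Sec. 4-10. is located in the designated historic district; operates from an industrially zoned site (not: is a mobile business with no fixed premises) → Historic District Registration not required.

Auctioneer Authorization, Commercial Permit, Municipal Certificate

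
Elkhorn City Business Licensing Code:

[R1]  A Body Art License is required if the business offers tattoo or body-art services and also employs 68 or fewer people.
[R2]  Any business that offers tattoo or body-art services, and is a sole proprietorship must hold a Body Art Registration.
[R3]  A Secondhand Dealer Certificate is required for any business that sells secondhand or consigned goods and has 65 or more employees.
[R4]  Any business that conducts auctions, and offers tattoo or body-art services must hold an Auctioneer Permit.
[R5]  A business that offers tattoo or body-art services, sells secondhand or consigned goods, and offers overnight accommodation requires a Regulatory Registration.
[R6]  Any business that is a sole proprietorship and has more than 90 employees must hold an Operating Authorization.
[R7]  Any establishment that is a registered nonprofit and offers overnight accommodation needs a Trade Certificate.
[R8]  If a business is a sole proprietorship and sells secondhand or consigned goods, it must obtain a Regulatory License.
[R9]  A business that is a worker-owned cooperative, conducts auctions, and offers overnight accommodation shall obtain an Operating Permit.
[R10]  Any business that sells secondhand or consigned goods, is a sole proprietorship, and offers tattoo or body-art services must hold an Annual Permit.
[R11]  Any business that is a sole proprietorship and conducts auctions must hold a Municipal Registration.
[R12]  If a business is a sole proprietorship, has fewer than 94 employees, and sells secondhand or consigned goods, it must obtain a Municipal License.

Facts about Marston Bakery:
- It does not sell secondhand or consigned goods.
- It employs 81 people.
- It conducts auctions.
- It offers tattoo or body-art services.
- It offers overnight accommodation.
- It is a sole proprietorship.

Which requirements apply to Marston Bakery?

[R1] offers tattoo or body-art services; employees 81 > 68 → Body Art License not required.
[R2] offers tattoo or body-art services; is a sole proprietorship → Body Art Registration required.
[R3] does not sell secondhand or consigned goods; employees 81 ≥ 65 → Secondhand Dealer Certificate not required.
[R4] conducts auctions; offers tattoo or body-art services → Auctioneer Permit required.
[R5] offers tattoo or body-art services; does not sell secondhand or consigned goods; offers overnight accommodation → Regulatory Registration not required.
[R6] is a sole proprietorship; employees 81 ≤ 90 → Operating Authorization not required.
[R7] is a sole proprietorship (not: is a registered nonprofit); offers overnight accommodation → Trade Certificate not required.
[R8] is a sole proprietorship; does not sell secondhand or consigned goods → Regulatory License not required.
[R9] is a sole proprietorship (not: is a worker-owned cooperative); conducts auctions; offers overnight accommodation → Operating Permit not required.
[R10] does not sell secondhand or consigned goods; is a sole proprietorship; offers tattoo or body-art services → Annual Permit not required.
[R11] is a sole proprietorship; conducts auctions → Municipal Registration required.
[R12] is a sole proprietorship; employees 81 < 94; does not sell secondhand or consigned goods → Municipal License not required.

Auctioneer Permit, Body Art Registration, Municipal Registration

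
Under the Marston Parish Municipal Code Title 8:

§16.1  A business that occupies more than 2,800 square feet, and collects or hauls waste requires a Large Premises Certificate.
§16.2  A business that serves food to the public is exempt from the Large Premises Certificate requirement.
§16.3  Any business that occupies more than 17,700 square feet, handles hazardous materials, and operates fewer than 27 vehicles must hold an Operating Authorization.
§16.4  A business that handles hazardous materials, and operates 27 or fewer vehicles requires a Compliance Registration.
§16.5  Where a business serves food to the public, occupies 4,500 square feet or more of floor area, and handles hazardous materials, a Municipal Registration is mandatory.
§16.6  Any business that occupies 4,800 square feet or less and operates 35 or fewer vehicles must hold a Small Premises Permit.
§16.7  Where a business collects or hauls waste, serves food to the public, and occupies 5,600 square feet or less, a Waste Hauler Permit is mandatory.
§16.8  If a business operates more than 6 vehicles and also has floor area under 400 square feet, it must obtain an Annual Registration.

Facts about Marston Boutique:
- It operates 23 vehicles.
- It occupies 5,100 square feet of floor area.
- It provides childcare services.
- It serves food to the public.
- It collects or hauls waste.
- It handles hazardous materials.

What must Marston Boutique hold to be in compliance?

Compliance Registration, Municipal Registration, Waste Hauler Permit

§16.1 floor area 5,100 square feet > 2,800 square feet; collects or hauls waste → Large Premises Certificate required.
§16.2 serves food to the public → exempt from Large Premises Certificate.
§16.3 floor area 5,100 square feet ≤ 17,700 square feet; handles hazardous materials; vehicles 23 < 27 → Operating Authorization not required.
§16.4 handles hazardous materials; vehicles 23 ≤ 27 → Compliance Registration required.
§16.5 serves food to the public; floor area 5,100 square feet ≥ 4,500 square feet; handles hazardous materials → Municipal Registration required.
§16.6 floor area 5,100 square feet > 4,800 square feet; vehicles 23 ≤ 35 → Small Premises Permit not required.
§16.7 collects or hauls waste; serves food to the public; floor area 5,100 square feet ≤ 5,600 square feet → Waste Hauler Permit required.
§16.8 vehicles 23 > 6; floor area 5,100 square feet ≥ 400 square feet → Annual Registration not required.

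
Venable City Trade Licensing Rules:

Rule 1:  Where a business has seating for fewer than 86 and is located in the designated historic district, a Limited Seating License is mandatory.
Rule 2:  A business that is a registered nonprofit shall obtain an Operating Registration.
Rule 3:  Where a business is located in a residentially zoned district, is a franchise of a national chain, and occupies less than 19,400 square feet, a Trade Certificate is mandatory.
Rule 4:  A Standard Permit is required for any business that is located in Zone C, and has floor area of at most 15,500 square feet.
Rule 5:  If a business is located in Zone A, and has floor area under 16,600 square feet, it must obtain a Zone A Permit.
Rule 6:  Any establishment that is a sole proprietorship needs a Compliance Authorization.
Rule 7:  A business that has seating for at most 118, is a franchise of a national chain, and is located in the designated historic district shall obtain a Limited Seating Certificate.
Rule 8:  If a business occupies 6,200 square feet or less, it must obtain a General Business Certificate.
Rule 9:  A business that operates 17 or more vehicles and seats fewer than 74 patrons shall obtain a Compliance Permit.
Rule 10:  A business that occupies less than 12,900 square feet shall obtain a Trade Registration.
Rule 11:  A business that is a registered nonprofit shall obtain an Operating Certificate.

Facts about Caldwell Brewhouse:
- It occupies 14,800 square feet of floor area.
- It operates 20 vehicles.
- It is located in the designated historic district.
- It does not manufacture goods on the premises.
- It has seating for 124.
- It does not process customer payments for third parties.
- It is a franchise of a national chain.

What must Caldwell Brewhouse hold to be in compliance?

Rule 1: seating 124 ≥ 86; is located in the designated historic district → Limited Seating License not required.
Rule 2: is a franchise of a national chain (not: is a registered nonprofit) → Operating Registration not required.
Rule 3: is located in the designated historic district (not: is located in a residentially zoned district); is a franchise of a national chain; floor area 14,800 square feet < 19,400 square feet → Trade Certificate not required.
Rule 4: is located in the designated historic district (not: is located in Zone C); floor area 14,800 square feet ≤ 15,500 square feet → Standard Permit not required.
Rule 5: is located in the designated historic district (not: is located in Zone A); floor area 14,800 square feet < 16,600 square feet → Zone A Permit not required.
Rule 6: is a franchise of a national chain (not: is a sole proprietorship) → Compliance Authorization not required.
Rule 7: seating 124 > 118; is a franchise of a national chain; is located in the designated historic district → Limited Seating Certificate not required.
Rule 8: floor area 14,800 square feet > 6,200 square feet → General Business Certificate not required.
Rule 9: vehicles 20 ≥ 17; seating 124 ≥ 74 → Compliance Permit not required.
Rule 10: floor area 14,800 square feet ≥ 12,900 square feet → Trade Registration not required.
Rule 11: is a franchise of a national chain (not: is a registered nonprofit) → Operating Certificate not required.

None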